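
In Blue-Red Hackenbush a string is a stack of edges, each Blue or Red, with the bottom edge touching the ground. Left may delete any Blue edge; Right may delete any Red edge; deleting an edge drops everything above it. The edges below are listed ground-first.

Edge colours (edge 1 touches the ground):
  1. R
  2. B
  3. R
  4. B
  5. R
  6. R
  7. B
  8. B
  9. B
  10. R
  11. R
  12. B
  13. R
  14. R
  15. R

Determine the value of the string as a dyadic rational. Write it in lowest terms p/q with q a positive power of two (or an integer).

edge 1 of 15 (R): { none | 0 } → -1
edge 2 of 15 (B): { -1 | 0 } → -1/2
edge 3 of 15 (R): { -1 | -1/2 0 } → -3/4
edge 4 of 15 (B): { -1 -3/4 | -1/2 0 } → -5/8
edge 5 of 15 (R): { -1 -3/4 | -5/8 -1/2 0 } → -11/16
edge 6 of 15 (R): { -1 -3/4 | -11/16 -5/8 -1/2 0 } → -23/32
edge 7 of 15 (B): { -1 -3/4 -23/32 | -11/16 -5/8 -1/2 0 } → -45/64
edge 8 of 15 (B): { -1 -3/4 -23/32 -45/64 | -11/16 -5/8 -1/2 0 } → -89/128
edge 9 of 15 (B): { -1 -3/4 -23/32 -45/64 -89/128 | -11/16 -5/8 -1/2 0 } → -177/256
edge 10 of 15 (R): { -1 -3/4 -23/32 -45/64 -89/128 | -177/256 -11/16 -5/8 -1/2 0 } → -355/512
edge 11 of 15 (R): { -1 -3/4 -23/32 -45/64 -89/128 | -355/512 -177/256 -11/16 -5/8 -1/2 0 } → -711/1024
edge 12 of 15 (B): { -1 -3/4 -23/32 -45/64 -89/128 -711/1024 | -355/512 -177/256 -11/16 -5/8 -1/2 0 } → -1421/2048
edge 13 of 15 (R): { -1 -3/4 -23/32 -45/64 -89/128 -711/1024 | -1421/2048 -355/512 -177/256 -11/16 -5/8 -1/2 0 } → -2843/4096
edge 14 of 15 (R): { -1 -3/4 -23/32 -45/64 -89/128 -711/1024 | -2843/4096 -1421/2048 -355/512 -177/256 -11/16 -5/8 -1/2 0 } → -5687/8192
edge 15 of 15 (R): { -1 -3/4 -23/32 -45/64 -89/128 -711/1024 | -5687/8192 -2843/4096 -1421/2048 -355/512 -177/256 -11/16 -5/8 -1/2 0 } → -11375/16384

-11375/16384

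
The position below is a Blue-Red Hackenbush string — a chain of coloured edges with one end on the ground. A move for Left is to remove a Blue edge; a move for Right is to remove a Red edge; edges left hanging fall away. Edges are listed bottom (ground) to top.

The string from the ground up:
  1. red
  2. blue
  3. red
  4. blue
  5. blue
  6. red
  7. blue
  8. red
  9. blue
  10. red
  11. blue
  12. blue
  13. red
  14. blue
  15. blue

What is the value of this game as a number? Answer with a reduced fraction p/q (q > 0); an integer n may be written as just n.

Prefix values for red blue red blue blue red blue red blue red blue blue red blue blue via {L|R} + simplicity:
v(r) = { · | 0 } ⇒ -1
v(rb) = { -1 | 0 } ⇒ -1/2
v(rbr) = { -1 | -1/2 0 } ⇒ -3/4
v(rbrb) = { -1 -3/4 | -1/2 0 } ⇒ -5/8
v(rbrbb) = { -1 -3/4 -5/8 | -1/2 0 } ⇒ -9/16
v(rbrbbr) = { -1 -3/4 -5/8 | -9/16 -1/2 0 } ⇒ -19/32
v(rbrbbrb) = { -1 -3/4 -5/8 -19/32 | -9/16 -1/2 0 } ⇒ -37/64
v(rbrbbrbr) = { -1 -3/4 -5/8 -19/32 | -37/64 -9/16 -1/2 0 } ⇒ -75/128
v(rbrbbrbrb) = { -1 -3/4 -5/8 -19/32 -75/128 | -37/64 -9/16 -1/2 0 } ⇒ -149/256
v(rbrbbrbrbr) = { -1 -3/4 -5/8 -19/32 -75/128 | -149/256 -37/64 -9/16 -1/2 0 } ⇒ -299/512
v(rbrbbrbrbrb) = { -1 -3/4 -5/8 -19/32 -75/128 -299/512 | -149/256 -37/64 -9/16 -1/2 0 } ⇒ -597/1024
v(rbrbbrbrbrbb) = { -1 -3/4 -5/8 -19/32 -75/128 -299/512 -597/1024 | -149/256 -37/64 -9/16 -1/2 0 } ⇒ -1193/2048
v(rbrbbrbrbrbbr) = { -1 -3/4 -5/8 -19/32 -75/128 -299/512 -597/1024 | -1193/2048 -149/256 -37/64 -9/16 -1/2 0 } ⇒ -2387/4096
v(rbrbbrbrbrbbrb) = { -1 -3/4 -5/8 -19/32 -75/128 -299/512 -597/1024 -2387/4096 | -1193/2048 -149/256 -37/64 -9/16 -1/2 0 } ⇒ -4773/8192
v(rbrbbrbrbrbbrbb) = { -1 -3/4 -5/8 -19/32 -75/128 -299/512 -597/1024 -2387/4096 -4773/8192 | -1193/2048 -149/256 -37/64 -9/16 -1/2 0 } ⇒ -9545/16384

-9545/16384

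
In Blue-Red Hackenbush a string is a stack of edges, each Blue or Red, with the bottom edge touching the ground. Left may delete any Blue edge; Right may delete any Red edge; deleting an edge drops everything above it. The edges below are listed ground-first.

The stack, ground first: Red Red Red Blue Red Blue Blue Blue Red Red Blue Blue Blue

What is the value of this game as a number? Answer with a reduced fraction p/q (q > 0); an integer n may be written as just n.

R: Left { · }, Right { 0 } → simplest -1
RR: Left { · }, Right { -1,0 } → simplest -2
RRR: Left { · }, Right { -2,-1,0 } → simplest -3
RRRB: Left { -3 }, Right { -2,-1,0 } → simplest -5/2
RRRBR: Left { -3 }, Right { -5/2,-2,-1,0 } → simplest -11/4
RRRBRB: Left { -3,-11/4 }, Right { -5/2,-2,-1,0 } → simplest -21/8
RRRBRBB: Left { -3,-11/4,-21/8 }, Right { -5/2,-2,-1,0 } → simplest -41/16
RRRBRBBB: Left { -3,-11/4,-21/8,-41/16 }, Right { -5/2,-2,-1,0 } → simplest -81/32
RRRBRBBBR: Left { -3,-11/4,-21/8,-41/16 }, Right { -81/32,-5/2,-2,-1,0 } → simplest -163/64
RRRBRBBBRR: Left { -3,-11/4,-21/8,-41/16 }, Right { -163/64,-81/32,-5/2,-2,-1,0 } → simplest -327/128
RRRBRBBBRRB: Left { -3,-11/4,-21/8,-41/16,-327/128 }, Right { -163/64,-81/32,-5/2,-2,-1,0 } → simplest -653/256
RRRBRBBBRRBB: Left { -3,-11/4,-21/8,-41/16,-327/128,-653/256 }, Right { -163/64,-81/32,-5/2,-2,-1,0 } → simplest -1305/512
RRRBRBBBRRBBB: Left { -3,-11/4,-21/8,-41/16,-327/128,-653/256,-1305/512 }, Right { -163/64,-81/32,-5/2,-2,-1,0 } → simplest -2609/1024

-2609/1024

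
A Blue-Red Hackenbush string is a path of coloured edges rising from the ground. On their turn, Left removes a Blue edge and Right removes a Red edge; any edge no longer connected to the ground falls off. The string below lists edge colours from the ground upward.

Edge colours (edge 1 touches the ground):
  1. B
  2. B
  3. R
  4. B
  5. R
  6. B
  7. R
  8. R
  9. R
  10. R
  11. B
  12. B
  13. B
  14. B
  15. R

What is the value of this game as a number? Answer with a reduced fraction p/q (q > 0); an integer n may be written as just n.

1 of 15 · B · max L 0 · min R +∞ -> 1
2 of 15 · BB · max L 1 · min R +∞ -> 2
3 of 15 · BBR · max L 1 · min R 2 -> 3/2
4 of 15 · BBRB · max L 3/2 · min R 2 -> 7/4
5 of 15 · BBRBR · max L 3/2 · min R 7/4 -> 13/8
6 of 15 · BBRBRB · max L 13/8 · min R 7/4 -> 27/16
7 of 15 · BBRBRBR · max L 13/8 · min R 27/16 -> 53/32
8 of 15 · BBRBRBRR · max L 13/8 · min R 53/32 -> 105/64
9 of 15 · BBRBRBRRR · max L 13/8 · min R 105/64 -> 209/128
10 of 15 · BBRBRBRRRR · max L 13/8 · min R 209/128 -> 417/256
11 of 15 · BBRBRBRRRRB · max L 417/256 · min R 209/128 -> 835/512
12 of 15 · BBRBRBRRRRBB · max L 835/512 · min R 209/128 -> 1671/1024
13 of 15 · BBRBRBRRRRBBB · max L 1671/1024 · min R 209/128 -> 3343/2048
14 of 15 · BBRBRBRRRRBBBB · max L 3343/2048 · min R 209/128 -> 6687/4096
15 of 15 · BBRBRBRRRRBBBBR · max L 3343/2048 · min R 6687/4096 -> 13373/8192

13373/8192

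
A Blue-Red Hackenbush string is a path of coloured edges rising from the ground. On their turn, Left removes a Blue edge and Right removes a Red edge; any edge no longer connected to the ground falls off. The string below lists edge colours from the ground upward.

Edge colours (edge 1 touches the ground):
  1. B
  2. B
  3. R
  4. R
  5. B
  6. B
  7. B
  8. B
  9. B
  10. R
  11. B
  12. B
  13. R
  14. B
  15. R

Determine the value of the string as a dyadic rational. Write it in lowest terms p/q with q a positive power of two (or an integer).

edge 1 of 15 (B): { 0 |  } => 1
edge 2 of 15 (B): { 0; 1 |  } => 2
edge 3 of 15 (R): { 0; 1 | 2 } => 3/2
edge 4 of 15 (R): { 0; 1 | 3/2; 2 } => 5/4
edge 5 of 15 (B): { 0; 1; 5/4 | 3/2; 2 } => 11/8
edge 6 of 15 (B): { 0; 1; 5/4; 11/8 | 3/2; 2 } => 23/16
edge 7 of 15 (B): { 0; 1; 5/4; 11/8; 23/16 | 3/2; 2 } => 47/32
edge 8 of 15 (B): { 0; 1; 5/4; 11/8; 23/16; 47/32 | 3/2; 2 } => 95/64
edge 9 of 15 (B): { 0; 1; 5/4; 11/8; 23/16; 47/32; 95/64 | 3/2; 2 } => 191/128
edge 10 of 15 (R): { 0; 1; 5/4; 11/8; 23/16; 47/32; 95/64 | 191/128; 3/2; 2 } => 381/256
edge 11 of 15 (B): { 0; 1; 5/4; 11/8; 23/16; 47/32; 95/64; 381/256 | 191/128; 3/2; 2 } => 763/512
edge 12 of 15 (B): { 0; 1; 5/4; 11/8; 23/16; 47/32; 95/64; 381/256; 763/512 | 191/128; 3/2; 2 } => 1527/1024
edge 13 of 15 (R): { 0; 1; 5/4; 11/8; 23/16; 47/32; 95/64; 381/256; 763/512 | 1527/1024; 191/128; 3/2; 2 } => 3053/2048
edge 14 of 15 (B): { 0; 1; 5/4; 11/8; 23/16; 47/32; 95/64; 381/256; 763/512; 3053/2048 | 1527/1024; 191/128; 3/2; 2 } => 6107/4096
edge 15 of 15 (R): { 0; 1; 5/4; 11/8; 23/16; 47/32; 95/64; 381/256; 763/512; 3053/2048 | 6107/4096; 1527/1024; 191/128; 3/2; 2 } => 12213/8192

12213/8192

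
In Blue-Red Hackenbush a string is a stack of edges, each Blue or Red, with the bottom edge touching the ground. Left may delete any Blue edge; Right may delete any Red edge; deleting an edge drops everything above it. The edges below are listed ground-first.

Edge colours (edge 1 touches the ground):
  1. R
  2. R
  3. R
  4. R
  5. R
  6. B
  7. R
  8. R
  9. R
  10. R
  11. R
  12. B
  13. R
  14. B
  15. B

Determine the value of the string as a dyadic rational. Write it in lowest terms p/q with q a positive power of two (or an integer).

-5097/1024

Build v(s[:k]) for k = 1..15, string s = R R R R R B R R R R R B R B B.
edge 1 of 15 (R): { — | 0 } gives -1
edge 2 of 15 (R): { — | -1; 0 } gives -2
edge 3 of 15 (R): { — | -2; -1; 0 } gives -3
edge 4 of 15 (R): { — | -3; -2; -1; 0 } gives -4
edge 5 of 15 (R): { — | -4; -3; -2; -1; 0 } gives -5
edge 6 of 15 (B): { -5 | -4; -3; -2; -1; 0 } gives -9/2
edge 7 of 15 (R): { -5 | -9/2; -4; -3; -2; -1; 0 } gives -19/4
edge 8 of 15 (R): { -5 | -19/4; -9/2; -4; -3; -2; -1; 0 } gives -39/8
edge 9 of 15 (R): { -5 | -39/8; -19/4; -9/2; -4; -3; -2; -1; 0 } gives -79/16
edge 10 of 15 (R): { -5 | -79/16; -39/8; -19/4; -9/2; -4; -3; -2; -1; 0 } gives -159/32
edge 11 of 15 (R): { -5 | -159/32; -79/16; -39/8; -19/4; -9/2; -4; -3; -2; -1; 0 } gives -319/64
edge 12 of 15 (B): { -5; -319/64 | -159/32; -79/16; -39/8; -19/4; -9/2; -4; -3; -2; -1; 0 } gives -637/128
edge 13 of 15 (R): { -5; -319/64 | -637/128; -159/32; -79/16; -39/8; -19/4; -9/2; -4; -3; -2; -1; 0 } gives -1275/256
edge 14 of 15 (B): { -5; -319/64; -1275/256 | -637/128; -159/32; -79/16; -39/8; -19/4; -9/2; -4; -3; -2; -1; 0 } gives -2549/512
edge 15 of 15 (B): { -5; -319/64; -1275/256; -2549/512 | -637/128; -159/32; -79/16; -39/8; -19/4; -9/2; -4; -3; -2; -1; 0 } gives -5097/1024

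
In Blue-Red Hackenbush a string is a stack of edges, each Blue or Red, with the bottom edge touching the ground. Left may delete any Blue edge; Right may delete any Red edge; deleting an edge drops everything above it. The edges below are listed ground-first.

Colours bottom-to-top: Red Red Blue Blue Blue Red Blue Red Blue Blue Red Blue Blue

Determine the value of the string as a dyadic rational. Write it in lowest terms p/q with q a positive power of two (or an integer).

-2377/2048

edge 1 of 13 (Red): {  | 0 } — -1
edge 2 of 13 (Red): {  | -1; 0 } — -2
edge 3 of 13 (Blue): { -2 | -1; 0 } — -3/2
edge 4 of 13 (Blue): { -2; -3/2 | -1; 0 } — -5/4
edge 5 of 13 (Blue): { -2; -3/2; -5/4 | -1; 0 } — -9/8
edge 6 of 13 (Red): { -2; -3/2; -5/4 | -9/8; -1; 0 } — -19/16
edge 7 of 13 (Blue): { -2; -3/2; -5/4; -19/16 | -9/8; -1; 0 } — -37/32
edge 8 of 13 (Red): { -2; -3/2; -5/4; -19/16 | -37/32; -9/8; -1; 0 } — -75/64
edge 9 of 13 (Blue): { -2; -3/2; -5/4; -19/16; -75/64 | -37/32; -9/8; -1; 0 } — -149/128
edge 10 of 13 (Blue): { -2; -3/2; -5/4; -19/16; -75/64; -149/128 | -37/32; -9/8; -1; 0 } — -297/256
edge 11 of 13 (Red): { -2; -3/2; -5/4; -19/16; -75/64; -149/128 | -297/256; -37/32; -9/8; -1; 0 } — -595/512
edge 12 of 13 (Blue): { -2; -3/2; -5/4; -19/16; -75/64; -149/128; -595/512 | -297/256; -37/32; -9/8; -1; 0 } — -1189/1024
edge 13 of 13 (Blue): { -2; -3/2; -5/4; -19/16; -75/64; -149/128; -595/512; -1189/1024 | -297/256; -37/32; -9/8; -1; 0 } — -2377/2048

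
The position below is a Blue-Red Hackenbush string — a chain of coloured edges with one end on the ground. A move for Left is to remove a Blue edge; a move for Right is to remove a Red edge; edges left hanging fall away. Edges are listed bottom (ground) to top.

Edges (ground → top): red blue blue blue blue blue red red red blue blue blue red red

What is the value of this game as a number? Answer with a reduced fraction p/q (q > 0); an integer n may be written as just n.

-455/8192

Recurse on prefixes of the 14-edge string red blue blue blue blue blue red red red blue blue blue red red:
step 1: add red to get r; options L={ — } R={ 0 } ⇒ -1
step 2: add blue to get rb; options L={ -1 } R={ 0 } ⇒ -1/2
step 3: add blue to get rbb; options L={ -1,-1/2 } R={ 0 } ⇒ -1/4
step 4: add blue to get rbbb; options L={ -1,-1/2,-1/4 } R={ 0 } ⇒ -1/8
step 5: add blue to get rbbbb; options L={ -1,-1/2,-1/4,-1/8 } R={ 0 } ⇒ -1/16
step 6: add blue to get rbbbbb; options L={ -1,-1/2,-1/4,-1/8,-1/16 } R={ 0 } ⇒ -1/32
step 7: add red to get rbbbbbr; options L={ -1,-1/2,-1/4,-1/8,-1/16 } R={ -1/32,0 } ⇒ -3/64
step 8: add red to get rbbbbbrr; options L={ -1,-1/2,-1/4,-1/8,-1/16 } R={ -3/64,-1/32,0 } ⇒ -7/128
step 9: add red to get rbbbbbrrr; options L={ -1,-1/2,-1/4,-1/8,-1/16 } R={ -7/128,-3/64,-1/32,0 } ⇒ -15/256
step 10: add blue to get rbbbbbrrrb; options L={ -1,-1/2,-1/4,-1/8,-1/16,-15/256 } R={ -7/128,-3/64,-1/32,0 } ⇒ -29/512
step 11: add blue to get rbbbbbrrrbb; options L={ -1,-1/2,-1/4,-1/8,-1/16,-15/256,-29/512 } R={ -7/128,-3/64,-1/32,0 } ⇒ -57/1024
step 12: add blue to get rbbbbbrrrbbb; options L={ -1,-1/2,-1/4,-1/8,-1/16,-15/256,-29/512,-57/1024 } R={ -7/128,-3/64,-1/32,0 } ⇒ -113/2048
step 13: add red to get rbbbbbrrrbbbr; options L={ -1,-1/2,-1/4,-1/8,-1/16,-15/256,-29/512,-57/1024 } R={ -113/2048,-7/128,-3/64,-1/32,0 } ⇒ -227/4096
step 14: add red to get rbbbbbrrrbbbrr; options L={ -1,-1/2,-1/4,-1/8,-1/16,-15/256,-29/512,-57/1024 } R={ -227/4096,-113/2048,-7/128,-3/64,-1/32,0 } ⇒ -455/8192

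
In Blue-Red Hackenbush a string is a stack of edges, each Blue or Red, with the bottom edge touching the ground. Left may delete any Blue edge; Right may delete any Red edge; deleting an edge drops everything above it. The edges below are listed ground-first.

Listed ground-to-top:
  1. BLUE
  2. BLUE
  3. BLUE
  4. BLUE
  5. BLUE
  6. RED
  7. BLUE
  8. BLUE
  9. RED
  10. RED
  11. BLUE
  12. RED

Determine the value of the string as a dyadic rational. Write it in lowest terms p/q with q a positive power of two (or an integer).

613/128

Prefix values for BLUE BLUE BLUE BLUE BLUE RED BLUE BLUE RED RED BLUE RED via {L|R} + simplicity:
B: Left { 0 }, Right { ∅ } → simplest 1
BB: Left { 0,1 }, Right { ∅ } → simplest 2
BBB: Left { 0,1,2 }, Right { ∅ } → simplest 3
BBBB: Left { 0,1,2,3 }, Right { ∅ } → simplest 4
BBBBB: Left { 0,1,2,3,4 }, Right { ∅ } → simplest 5
BBBBBR: Left { 0,1,2,3,4 }, Right { 5 } → simplest 9/2
BBBBBRB: Left { 0,1,2,3,4,9/2 }, Right { 5 } → simplest 19/4
BBBBBRBB: Left { 0,1,2,3,4,9/2,19/4 }, Right { 5 } → simplest 39/8
BBBBBRBBR: Left { 0,1,2,3,4,9/2,19/4 }, Right { 39/8,5 } → simplest 77/16
BBBBBRBBRR: Left { 0,1,2,3,4,9/2,19/4 }, Right { 77/16,39/8,5 } → simplest 153/32
BBBBBRBBRRB: Left { 0,1,2,3,4,9/2,19/4,153/32 }, Right { 77/16,39/8,5 } → simplest 307/64
BBBBBRBBRRBR: Left { 0,1,2,3,4,9/2,19/4,153/32 }, Right { 307/64,77/16,39/8,5 } → simplest 613/128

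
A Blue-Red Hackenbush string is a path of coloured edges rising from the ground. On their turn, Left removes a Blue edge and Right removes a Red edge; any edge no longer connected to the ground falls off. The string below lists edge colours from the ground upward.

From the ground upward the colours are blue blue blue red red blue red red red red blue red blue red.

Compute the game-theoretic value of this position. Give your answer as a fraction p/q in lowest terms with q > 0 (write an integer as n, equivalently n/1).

value_1 [b]  L=[0]  R=[(no moves)]  — 1
value_2 [bb]  L=[0, 1]  R=[(no moves)]  — 2
value_3 [bbb]  L=[0, 1, 2]  R=[(no moves)]  — 3
value_4 [bbbr]  L=[0, 1, 2]  R=[3]  — 5/2
value_5 [bbbrr]  L=[0, 1, 2]  R=[5/2, 3]  — 9/4
value_6 [bbbrrb]  L=[0, 1, 2, 9/4]  R=[5/2, 3]  — 19/8
value_7 [bbbrrbr]  L=[0, 1, 2, 9/4]  R=[19/8, 5/2, 3]  — 37/16
value_8 [bbbrrbrr]  L=[0, 1, 2, 9/4]  R=[37/16, 19/8, 5/2, 3]  — 73/32
value_9 [bbbrrbrrr]  L=[0, 1, 2, 9/4]  R=[73/32, 37/16, 19/8, 5/2, 3]  — 145/64
value_10 [bbbrrbrrrr]  L=[0, 1, 2, 9/4]  R=[145/64, 73/32, 37/16, 19/8, 5/2, 3]  — 289/128
value_11 [bbbrrbrrrrb]  L=[0, 1, 2, 9/4, 289/128]  R=[145/64, 73/32, 37/16, 19/8, 5/2, 3]  — 579/256
value_12 [bbbrrbrrrrbr]  L=[0, 1, 2, 9/4, 289/128]  R=[579/256, 145/64, 73/32, 37/16, 19/8, 5/2, 3]  — 1157/512
value_13 [bbbrrbrrrrbrb]  L=[0, 1, 2, 9/4, 289/128, 1157/512]  R=[579/256, 145/64, 73/32, 37/16, 19/8, 5/2, 3]  — 2315/1024
value_14 [bbbrrbrrrrbrbr]  L=[0, 1, 2, 9/4, 289/128, 1157/512]  R=[2315/1024, 579/256, 145/64, 73/32, 37/16, 19/8, 5/2, 3]  — 4629/2048

4629/2048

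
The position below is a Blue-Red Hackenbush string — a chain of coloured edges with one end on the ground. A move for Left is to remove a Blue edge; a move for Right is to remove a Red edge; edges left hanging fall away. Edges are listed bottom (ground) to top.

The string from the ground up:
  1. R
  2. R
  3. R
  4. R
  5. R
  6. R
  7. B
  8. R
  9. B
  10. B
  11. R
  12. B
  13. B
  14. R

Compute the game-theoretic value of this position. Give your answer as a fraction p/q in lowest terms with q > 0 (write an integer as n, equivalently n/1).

-1427/256

Prefix values for R R R R R R B R B B R B B R via {L|R} + simplicity:
value_1 [R]  L=[(no moves)]  R=[0]  = -1
value_2 [RR]  L=[(no moves)]  R=[-1; 0]  = -2
value_3 [RRR]  L=[(no moves)]  R=[-2; -1; 0]  = -3
value_4 [RRRR]  L=[(no moves)]  R=[-3; -2; -1; 0]  = -4
value_5 [RRRRR]  L=[(no moves)]  R=[-4; -3; -2; -1; 0]  = -5
value_6 [RRRRRR]  L=[(no moves)]  R=[-5; -4; -3; -2; -1; 0]  = -6
value_7 [RRRRRRB]  L=[-6]  R=[-5; -4; -3; -2; -1; 0]  = -11/2
value_8 [RRRRRRBR]  L=[-6]  R=[-11/2; -5; -4; -3; -2; -1; 0]  = -23/4
value_9 [RRRRRRBRB]  L=[-6; -23/4]  R=[-11/2; -5; -4; -3; -2; -1; 0]  = -45/8
value_10 [RRRRRRBRBB]  L=[-6; -23/4; -45/8]  R=[-11/2; -5; -4; -3; -2; -1; 0]  = -89/16
value_11 [RRRRRRBRBBR]  L=[-6; -23/4; -45/8]  R=[-89/16; -11/2; -5; -4; -3; -2; -1; 0]  = -179/32
value_12 [RRRRRRBRBBRB]  L=[-6; -23/4; -45/8; -179/32]  R=[-89/16; -11/2; -5; -4; -3; -2; -1; 0]  = -357/64
value_13 [RRRRRRBRBBRBB]  L=[-6; -23/4; -45/8; -179/32; -357/64]  R=[-89/16; -11/2; -5; -4; -3; -2; -1; 0]  = -713/128
value_14 [RRRRRRBRBBRBBR]  L=[-6; -23/4; -45/8; -179/32; -357/64]  R=[-713/128; -89/16; -11/2; -5; -4; -3; -2; -1; 0]  = -1427/256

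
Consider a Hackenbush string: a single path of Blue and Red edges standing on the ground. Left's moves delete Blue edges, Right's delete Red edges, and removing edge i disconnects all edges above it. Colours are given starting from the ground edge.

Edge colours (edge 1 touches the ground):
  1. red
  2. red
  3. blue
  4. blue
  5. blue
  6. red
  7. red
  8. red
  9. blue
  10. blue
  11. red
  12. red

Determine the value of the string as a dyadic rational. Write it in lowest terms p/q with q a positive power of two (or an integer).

edge 1 of 12 (red): {  | 0 } = -1
edge 2 of 12 (red): {  | -1,0 } = -2
edge 3 of 12 (blue): { -2 | -1,0 } = -3/2
edge 4 of 12 (blue): { -2,-3/2 | -1,0 } = -5/4
edge 5 of 12 (blue): { -2,-3/2,-5/4 | -1,0 } = -9/8
edge 6 of 12 (red): { -2,-3/2,-5/4 | -9/8,-1,0 } = -19/16
edge 7 of 12 (red): { -2,-3/2,-5/4 | -19/16,-9/8,-1,0 } = -39/32
edge 8 of 12 (red): { -2,-3/2,-5/4 | -39/32,-19/16,-9/8,-1,0 } = -79/64
edge 9 of 12 (blue): { -2,-3/2,-5/4,-79/64 | -39/32,-19/16,-9/8,-1,0 } = -157/128
edge 10 of 12 (blue): { -2,-3/2,-5/4,-79/64,-157/128 | -39/32,-19/16,-9/8,-1,0 } = -313/256
edge 11 of 12 (red): { -2,-3/2,-5/4,-79/64,-157/128 | -313/256,-39/32,-19/16,-9/8,-1,0 } = -627/512
edge 12 of 12 (red): { -2,-3/2,-5/4,-79/64,-157/128 | -627/512,-313/256,-39/32,-19/16,-9/8,-1,0 } = -1255/1024

-1255/1024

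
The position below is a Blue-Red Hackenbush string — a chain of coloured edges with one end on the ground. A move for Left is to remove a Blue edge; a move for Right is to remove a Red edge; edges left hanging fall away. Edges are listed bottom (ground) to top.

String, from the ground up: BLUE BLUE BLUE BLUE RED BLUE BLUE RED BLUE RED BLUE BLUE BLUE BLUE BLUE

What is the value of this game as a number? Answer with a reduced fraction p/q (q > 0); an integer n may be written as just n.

7871/2048

Build v(s[:k]) for k = 1..15, string s = BLUE BLUE BLUE BLUE RED BLUE BLUE RED BLUE RED BLUE BLUE BLUE BLUE BLUE.
v(B) = { 0 | ∅ } = 1
v(BB) = { 0; 1 | ∅ } = 2
v(BBB) = { 0; 1; 2 | ∅ } = 3
v(BBBB) = { 0; 1; 2; 3 | ∅ } = 4
v(BBBBR) = { 0; 1; 2; 3 | 4 } = 7/2
v(BBBBRB) = { 0; 1; 2; 3; 7/2 | 4 } = 15/4
v(BBBBRBB) = { 0; 1; 2; 3; 7/2; 15/4 | 4 } = 31/8
v(BBBBRBBR) = { 0; 1; 2; 3; 7/2; 15/4 | 31/8; 4 } = 61/16
v(BBBBRBBRB) = { 0; 1; 2; 3; 7/2; 15/4; 61/16 | 31/8; 4 } = 123/32
v(BBBBRBBRBR) = { 0; 1; 2; 3; 7/2; 15/4; 61/16 | 123/32; 31/8; 4 } = 245/64
v(BBBBRBBRBRB) = { 0; 1; 2; 3; 7/2; 15/4; 61/16; 245/64 | 123/32; 31/8; 4 } = 491/128
v(BBBBRBBRBRBB) = { 0; 1; 2; 3; 7/2; 15/4; 61/16; 245/64; 491/128 | 123/32; 31/8; 4 } = 983/256
v(BBBBRBBRBRBBB) = { 0; 1; 2; 3; 7/2; 15/4; 61/16; 245/64; 491/128; 983/256 | 123/32; 31/8; 4 } = 1967/512
v(BBBBRBBRBRBBBB) = { 0; 1; 2; 3; 7/2; 15/4; 61/16; 245/64; 491/128; 983/256; 1967/512 | 123/32; 31/8; 4 } = 3935/1024
v(BBBBRBBRBRBBBBB) = { 0; 1; 2; 3; 7/2; 15/4; 61/16; 245/64; 491/128; 983/256; 1967/512; 3935/1024 | 123/32; 31/8; 4 } = 7871/2048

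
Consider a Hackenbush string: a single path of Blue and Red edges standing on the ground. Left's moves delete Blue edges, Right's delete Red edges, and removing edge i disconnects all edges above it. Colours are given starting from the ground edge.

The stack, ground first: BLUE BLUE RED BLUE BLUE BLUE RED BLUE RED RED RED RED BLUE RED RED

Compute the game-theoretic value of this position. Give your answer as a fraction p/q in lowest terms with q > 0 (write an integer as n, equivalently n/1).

15625/8192

G(B) = { 0 |  } -> 1
G(BB) = { 0; 1 |  } -> 2
G(BBR) = { 0; 1 | 2 } -> 3/2
G(BBRB) = { 0; 1; 3/2 | 2 } -> 7/4
G(BBRBB) = { 0; 1; 3/2; 7/4 | 2 } -> 15/8
G(BBRBBB) = { 0; 1; 3/2; 7/4; 15/8 | 2 } -> 31/16
G(BBRBBBR) = { 0; 1; 3/2; 7/4; 15/8 | 31/16; 2 } -> 61/32
G(BBRBBBRB) = { 0; 1; 3/2; 7/4; 15/8; 61/32 | 31/16; 2 } -> 123/64
G(BBRBBBRBR) = { 0; 1; 3/2; 7/4; 15/8; 61/32 | 123/64; 31/16; 2 } -> 245/128
G(BBRBBBRBRR) = { 0; 1; 3/2; 7/4; 15/8; 61/32 | 245/128; 123/64; 31/16; 2 } -> 489/256
G(BBRBBBRBRRR) = { 0; 1; 3/2; 7/4; 15/8; 61/32 | 489/256; 245/128; 123/64; 31/16; 2 } -> 977/512
G(BBRBBBRBRRRR) = { 0; 1; 3/2; 7/4; 15/8; 61/32 | 977/512; 489/256; 245/128; 123/64; 31/16; 2 } -> 1953/1024
G(BBRBBBRBRRRRB) = { 0; 1; 3/2; 7/4; 15/8; 61/32; 1953/1024 | 977/512; 489/256; 245/128; 123/64; 31/16; 2 } -> 3907/2048
G(BBRBBBRBRRRRBR) = { 0; 1; 3/2; 7/4; 15/8; 61/32; 1953/1024 | 3907/2048; 977/512; 489/256; 245/128; 123/64; 31/16; 2 } -> 7813/4096
G(BBRBBBRBRRRRBRR) = { 0; 1; 3/2; 7/4; 15/8; 61/32; 1953/1024 | 7813/4096; 3907/2048; 977/512; 489/256; 245/128; 123/64; 31/16; 2 } -> 15625/8192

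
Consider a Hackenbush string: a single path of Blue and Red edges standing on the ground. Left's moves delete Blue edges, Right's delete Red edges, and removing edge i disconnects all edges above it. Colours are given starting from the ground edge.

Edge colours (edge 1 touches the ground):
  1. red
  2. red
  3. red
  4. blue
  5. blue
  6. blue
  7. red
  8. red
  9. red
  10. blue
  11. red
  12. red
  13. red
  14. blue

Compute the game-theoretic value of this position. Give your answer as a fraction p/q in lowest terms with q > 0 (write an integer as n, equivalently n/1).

-4573/2048

Recurse on prefixes of the 14-edge string red red red blue blue blue red red red blue red red red blue:
edge 1 of 14 (red): { — | 0 } ⇒ -1
edge 2 of 14 (red): { — | -1,0 } ⇒ -2
edge 3 of 14 (red): { — | -2,-1,0 } ⇒ -3
edge 4 of 14 (blue): { -3 | -2,-1,0 } ⇒ -5/2
edge 5 of 14 (blue): { -3,-5/2 | -2,-1,0 } ⇒ -9/4
edge 6 of 14 (blue): { -3,-5/2,-9/4 | -2,-1,0 } ⇒ -17/8
edge 7 of 14 (red): { -3,-5/2,-9/4 | -17/8,-2,-1,0 } ⇒ -35/16
edge 8 of 14 (red): { -3,-5/2,-9/4 | -35/16,-17/8,-2,-1,0 } ⇒ -71/32
edge 9 of 14 (red): { -3,-5/2,-9/4 | -71/32,-35/16,-17/8,-2,-1,0 } ⇒ -143/64
edge 10 of 14 (blue): { -3,-5/2,-9/4,-143/64 | -71/32,-35/16,-17/8,-2,-1,0 } ⇒ -285/128
edge 11 of 14 (red): { -3,-5/2,-9/4,-143/64 | -285/128,-71/32,-35/16,-17/8,-2,-1,0 } ⇒ -571/256
edge 12 of 14 (red): { -3,-5/2,-9/4,-143/64 | -571/256,-285/128,-71/32,-35/16,-17/8,-2,-1,0 } ⇒ -1143/512
edge 13 of 14 (red): { -3,-5/2,-9/4,-143/64 | -1143/512,-571/256,-285/128,-71/32,-35/16,-17/8,-2,-1,0 } ⇒ -2287/1024
edge 14 of 14 (blue): { -3,-5/2,-9/4,-143/64,-2287/1024 | -1143/512,-571/256,-285/128,-71/32,-35/16,-17/8,-2,-1,0 } ⇒ -4573/2048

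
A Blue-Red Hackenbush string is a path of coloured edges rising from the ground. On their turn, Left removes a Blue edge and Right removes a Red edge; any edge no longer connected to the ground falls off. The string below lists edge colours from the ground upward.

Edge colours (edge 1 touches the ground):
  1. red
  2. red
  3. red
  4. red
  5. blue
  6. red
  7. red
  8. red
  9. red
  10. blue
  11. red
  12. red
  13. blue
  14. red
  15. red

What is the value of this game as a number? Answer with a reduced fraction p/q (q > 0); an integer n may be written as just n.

G_1 [r]  L=[none]  R=[0]  = -1
G_2 [rr]  L=[none]  R=[-1 0]  = -2
G_3 [rrr]  L=[none]  R=[-2 -1 0]  = -3
G_4 [rrrr]  L=[none]  R=[-3 -2 -1 0]  = -4
G_5 [rrrrb]  L=[-4]  R=[-3 -2 -1 0]  = -7/2
G_6 [rrrrbr]  L=[-4]  R=[-7/2 -3 -2 -1 0]  = -15/4
G_7 [rrrrbrr]  L=[-4]  R=[-15/4 -7/2 -3 -2 -1 0]  = -31/8
G_8 [rrrrbrrr]  L=[-4]  R=[-31/8 -15/4 -7/2 -3 -2 -1 0]  = -63/16
G_9 [rrrrbrrrr]  L=[-4]  R=[-63/16 -31/8 -15/4 -7/2 -3 -2 -1 0]  = -127/32
G_10 [rrrrbrrrrb]  L=[-4 -127/32]  R=[-63/16 -31/8 -15/4 -7/2 -3 -2 -1 0]  = -253/64
G_11 [rrrrbrrrrbr]  L=[-4 -127/32]  R=[-253/64 -63/16 -31/8 -15/4 -7/2 -3 -2 -1 0]  = -507/128
G_12 [rrrrbrrrrbrr]  L=[-4 -127/32]  R=[-507/128 -253/64 -63/16 -31/8 -15/4 -7/2 -3 -2 -1 0]  = -1015/256
G_13 [rrrrbrrrrbrrb]  L=[-4 -127/32 -1015/256]  R=[-507/128 -253/64 -63/16 -31/8 -15/4 -7/2 -3 -2 -1 0]  = -2029/512
G_14 [rrrrbrrrrbrrbr]  L=[-4 -127/32 -1015/256]  R=[-2029/512 -507/128 -253/64 -63/16 -31/8 -15/4 -7/2 -3 -2 -1 0]  = -4059/1024
G_15 [rrrrbrrrrbrrbrr]  L=[-4 -127/32 -1015/256]  R=[-4059/1024 -2029/512 -507/128 -253/64 -63/16 -31/8 -15/4 -7/2 -3 -2 -1 0]  = -8119/2048

-8119/2048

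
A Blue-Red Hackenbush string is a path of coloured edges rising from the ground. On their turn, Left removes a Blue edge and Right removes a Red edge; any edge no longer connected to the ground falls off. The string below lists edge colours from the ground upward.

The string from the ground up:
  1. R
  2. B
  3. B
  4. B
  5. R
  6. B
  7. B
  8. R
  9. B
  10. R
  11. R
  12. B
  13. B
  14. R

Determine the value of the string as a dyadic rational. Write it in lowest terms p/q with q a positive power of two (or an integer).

Prefix values for R B B B R B B R B R R B B R via {L|R} + simplicity:
step 1: add R to get R; options L={ · } R={ 0 } -> -1
step 2: add B to get RB; options L={ -1 } R={ 0 } -> -1/2
step 3: add B to get RBB; options L={ -1, -1/2 } R={ 0 } -> -1/4
step 4: add B to get RBBB; options L={ -1, -1/2, -1/4 } R={ 0 } -> -1/8
step 5: add R to get RBBBR; options L={ -1, -1/2, -1/4 } R={ -1/8, 0 } -> -3/16
step 6: add B to get RBBBRB; options L={ -1, -1/2, -1/4, -3/16 } R={ -1/8, 0 } -> -5/32
step 7: add B to get RBBBRBB; options L={ -1, -1/2, -1/4, -3/16, -5/32 } R={ -1/8, 0 } -> -9/64
step 8: add R to get RBBBRBBR; options L={ -1, -1/2, -1/4, -3/16, -5/32 } R={ -9/64, -1/8, 0 } -> -19/128
step 9: add B to get RBBBRBBRB; options L={ -1, -1/2, -1/4, -3/16, -5/32, -19/128 } R={ -9/64, -1/8, 0 } -> -37/256
step 10: add R to get RBBBRBBRBR; options L={ -1, -1/2, -1/4, -3/16, -5/32, -19/128 } R={ -37/256, -9/64, -1/8, 0 } -> -75/512
step 11: add R to get RBBBRBBRBRR; options L={ -1, -1/2, -1/4, -3/16, -5/32, -19/128 } R={ -75/512, -37/256, -9/64, -1/8, 0 } -> -151/1024
step 12: add B to get RBBBRBBRBRRB; options L={ -1, -1/2, -1/4, -3/16, -5/32, -19/128, -151/1024 } R={ -75/512, -37/256, -9/64, -1/8, 0 } -> -301/2048
step 13: add B to get RBBBRBBRBRRBB; options L={ -1, -1/2, -1/4, -3/16, -5/32, -19/128, -151/1024, -301/2048 } R={ -75/512, -37/256, -9/64, -1/8, 0 } -> -601/4096
step 14: add R to get RBBBRBBRBRRBBR; options L={ -1, -1/2, -1/4, -3/16, -5/32, -19/128, -151/1024, -301/2048 } R={ -601/4096, -75/512, -37/256, -9/64, -1/8, 0 } -> -1203/8192

-1203/8192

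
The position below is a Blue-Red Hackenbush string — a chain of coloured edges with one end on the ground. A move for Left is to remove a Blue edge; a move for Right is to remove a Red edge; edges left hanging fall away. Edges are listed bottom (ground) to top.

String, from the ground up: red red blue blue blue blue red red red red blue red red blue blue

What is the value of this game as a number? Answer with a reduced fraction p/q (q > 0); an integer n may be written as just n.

Prefix values for red red blue blue blue blue red red red red blue red red blue blue via {L|R} + simplicity:
r: Left { ∅ }, Right { 0 } -> simplest -1
rr: Left { ∅ }, Right { -1; 0 } -> simplest -2
rrb: Left { -2 }, Right { -1; 0 } -> simplest -3/2
rrbb: Left { -2; -3/2 }, Right { -1; 0 } -> simplest -5/4
rrbbb: Left { -2; -3/2; -5/4 }, Right { -1; 0 } -> simplest -9/8
rrbbbb: Left { -2; -3/2; -5/4; -9/8 }, Right { -1; 0 } -> simplest -17/16
rrbbbbr: Left { -2; -3/2; -5/4; -9/8 }, Right { -17/16; -1; 0 } -> simplest -35/32
rrbbbbrr: Left { -2; -3/2; -5/4; -9/8 }, Right { -35/32; -17/16; -1; 0 } -> simplest -71/64
rrbbbbrrr: Left { -2; -3/2; -5/4; -9/8 }, Right { -71/64; -35/32; -17/16; -1; 0 } -> simplest -143/128
rrbbbbrrrr: Left { -2; -3/2; -5/4; -9/8 }, Right { -143/128; -71/64; -35/32; -17/16; -1; 0 } -> simplest -287/256
rrbbbbrrrrb: Left { -2; -3/2; -5/4; -9/8; -287/256 }, Right { -143/128; -71/64; -35/32; -17/16; -1; 0 } -> simplest -573/512
rrbbbbrrrrbr: Left { -2; -3/2; -5/4; -9/8; -287/256 }, Right { -573/512; -143/128; -71/64; -35/32; -17/16; -1; 0 } -> simplest -1147/1024
rrbbbbrrrrbrr: Left { -2; -3/2; -5/4; -9/8; -287/256 }, Right { -1147/1024; -573/512; -143/128; -71/64; -35/32; -17/16; -1; 0 } -> simplest -2295/2048
rrbbbbrrrrbrrb: Left { -2; -3/2; -5/4; -9/8; -287/256; -2295/2048 }, Right { -1147/1024; -573/512; -143/128; -71/64; -35/32; -17/16; -1; 0 } -> simplest -4589/4096
rrbbbbrrrrbrrbb: Left { -2; -3/2; -5/4; -9/8; -287/256; -2295/2048; -4589/4096 }, Right { -1147/1024; -573/512; -143/128; -71/64; -35/32; -17/16; -1; 0 } -> simplest -9177/8192

-9177/8192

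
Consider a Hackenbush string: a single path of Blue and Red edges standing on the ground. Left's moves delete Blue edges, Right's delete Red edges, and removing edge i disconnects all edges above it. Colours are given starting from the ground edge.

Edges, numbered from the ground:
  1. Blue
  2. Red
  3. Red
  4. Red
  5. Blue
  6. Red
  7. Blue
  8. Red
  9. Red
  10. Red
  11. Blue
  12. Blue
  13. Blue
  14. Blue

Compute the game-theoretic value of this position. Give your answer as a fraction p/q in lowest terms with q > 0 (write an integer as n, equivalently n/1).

Prefix values for Blue Red Red Red Blue Red Blue Red Red Red Blue Blue Blue Blue via {L|R} + simplicity:
value(B) = { 0 | none } ⇒ 1
value(BR) = { 0 | 1 } ⇒ 1/2
value(BRR) = { 0 | 1/2,1 } ⇒ 1/4
value(BRRR) = { 0 | 1/4,1/2,1 } ⇒ 1/8
value(BRRRB) = { 0,1/8 | 1/4,1/2,1 } ⇒ 3/16
value(BRRRBR) = { 0,1/8 | 3/16,1/4,1/2,1 } ⇒ 5/32
value(BRRRBRB) = { 0,1/8,5/32 | 3/16,1/4,1/2,1 } ⇒ 11/64
value(BRRRBRBR) = { 0,1/8,5/32 | 11/64,3/16,1/4,1/2,1 } ⇒ 21/128
value(BRRRBRBRR) = { 0,1/8,5/32 | 21/128,11/64,3/16,1/4,1/2,1 } ⇒ 41/256
value(BRRRBRBRRR) = { 0,1/8,5/32 | 41/256,21/128,11/64,3/16,1/4,1/2,1 } ⇒ 81/512
value(BRRRBRBRRRB) = { 0,1/8,5/32,81/512 | 41/256,21/128,11/64,3/16,1/4,1/2,1 } ⇒ 163/1024
value(BRRRBRBRRRBB) = { 0,1/8,5/32,81/512,163/1024 | 41/256,21/128,11/64,3/16,1/4,1/2,1 } ⇒ 327/2048
value(BRRRBRBRRRBBB) = { 0,1/8,5/32,81/512,163/1024,327/2048 | 41/256,21/128,11/64,3/16,1/4,1/2,1 } ⇒ 655/4096
value(BRRRBRBRRRBBBB) = { 0,1/8,5/32,81/512,163/1024,327/2048,655/4096 | 41/256,21/128,11/64,3/16,1/4,1/2,1 } ⇒ 1311/8192

1311/8192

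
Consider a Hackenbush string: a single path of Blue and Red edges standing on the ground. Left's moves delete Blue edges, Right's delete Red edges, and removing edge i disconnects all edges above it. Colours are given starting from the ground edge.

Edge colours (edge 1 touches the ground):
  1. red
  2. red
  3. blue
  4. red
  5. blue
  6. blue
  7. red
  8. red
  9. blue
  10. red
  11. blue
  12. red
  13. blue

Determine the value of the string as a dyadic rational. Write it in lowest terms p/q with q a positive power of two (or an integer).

step 1: add red to get r; options L={  } R={ 0 } => -1
step 2: add red to get rr; options L={  } R={ -1,0 } => -2
step 3: add blue to get rrb; options L={ -2 } R={ -1,0 } => -3/2
step 4: add red to get rrbr; options L={ -2 } R={ -3/2,-1,0 } => -7/4
step 5: add blue to get rrbrb; options L={ -2,-7/4 } R={ -3/2,-1,0 } => -13/8
step 6: add blue to get rrbrbb; options L={ -2,-7/4,-13/8 } R={ -3/2,-1,0 } => -25/16
step 7: add red to get rrbrbbr; options L={ -2,-7/4,-13/8 } R={ -25/16,-3/2,-1,0 } => -51/32
step 8: add red to get rrbrbbrr; options L={ -2,-7/4,-13/8 } R={ -51/32,-25/16,-3/2,-1,0 } => -103/64
step 9: add blue to get rrbrbbrrb; options L={ -2,-7/4,-13/8,-103/64 } R={ -51/32,-25/16,-3/2,-1,0 } => -205/128
step 10: add red to get rrbrbbrrbr; options L={ -2,-7/4,-13/8,-103/64 } R={ -205/128,-51/32,-25/16,-3/2,-1,0 } => -411/256
step 11: add blue to get rrbrbbrrbrb; options L={ -2,-7/4,-13/8,-103/64,-411/256 } R={ -205/128,-51/32,-25/16,-3/2,-1,0 } => -821/512
step 12: add red to get rrbrbbrrbrbr; options L={ -2,-7/4,-13/8,-103/64,-411/256 } R={ -821/512,-205/128,-51/32,-25/16,-3/2,-1,0 } => -1643/1024
step 13: add blue to get rrbrbbrrbrbrb; options L={ -2,-7/4,-13/8,-103/64,-411/256,-1643/1024 } R={ -821/512,-205/128,-51/32,-25/16,-3/2,-1,0 } => -3285/2048

-3285/2048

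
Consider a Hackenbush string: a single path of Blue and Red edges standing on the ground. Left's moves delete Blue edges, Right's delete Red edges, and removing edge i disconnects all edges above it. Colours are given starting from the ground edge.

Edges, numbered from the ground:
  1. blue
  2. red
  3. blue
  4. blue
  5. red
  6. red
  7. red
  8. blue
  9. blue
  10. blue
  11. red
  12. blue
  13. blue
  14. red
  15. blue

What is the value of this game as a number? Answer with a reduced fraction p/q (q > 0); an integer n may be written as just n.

Recurse on prefixes of the 15-edge string blue red blue blue red red red blue blue blue red blue blue red blue:
1 of 15 · b · max L 0 · min R +∞ => 1
2 of 15 · br · max L 0 · min R 1 => 1/2
3 of 15 · brb · max L 1/2 · min R 1 => 3/4
4 of 15 · brbb · max L 3/4 · min R 1 => 7/8
5 of 15 · brbbr · max L 3/4 · min R 7/8 => 13/16
6 of 15 · brbbrr · max L 3/4 · min R 13/16 => 25/32
7 of 15 · brbbrrr · max L 3/4 · min R 25/32 => 49/64
8 of 15 · brbbrrrb · max L 49/64 · min R 25/32 => 99/128
9 of 15 · brbbrrrbb · max L 99/128 · min R 25/32 => 199/256
10 of 15 · brbbrrrbbb · max L 199/256 · min R 25/32 => 399/512
11 of 15 · brbbrrrbbbr · max L 199/256 · min R 399/512 => 797/1024
12 of 15 · brbbrrrbbbrb · max L 797/1024 · min R 399/512 => 1595/2048
13 of 15 · brbbrrrbbbrbb · max L 1595/2048 · min R 399/512 => 3191/4096
14 of 15 · brbbrrrbbbrbbr · max L 1595/2048 · min R 3191/4096 => 6381/8192
15 of 15 · brbbrrrbbbrbbrb · max L 6381/8192 · min R 3191/4096 => 12763/16384

12763/16384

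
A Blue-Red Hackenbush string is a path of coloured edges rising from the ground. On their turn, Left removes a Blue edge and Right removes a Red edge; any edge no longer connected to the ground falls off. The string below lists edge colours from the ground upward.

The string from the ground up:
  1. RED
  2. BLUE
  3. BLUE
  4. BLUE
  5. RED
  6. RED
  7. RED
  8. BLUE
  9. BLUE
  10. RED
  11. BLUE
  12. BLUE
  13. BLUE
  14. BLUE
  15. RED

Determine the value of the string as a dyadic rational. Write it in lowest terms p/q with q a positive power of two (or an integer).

Recurse on prefixes of the 15-edge string RED BLUE BLUE BLUE RED RED RED BLUE BLUE RED BLUE BLUE BLUE BLUE RED:
1 of 15 · R · max L −∞ · min R 0 -> -1
2 of 15 · RB · max L -1 · min R 0 -> -1/2
3 of 15 · RBB · max L -1/2 · min R 0 -> -1/4
4 of 15 · RBBB · max L -1/4 · min R 0 -> -1/8
5 of 15 · RBBBR · max L -1/4 · min R -1/8 -> -3/16
6 of 15 · RBBBRR · max L -1/4 · min R -3/16 -> -7/32
7 of 15 · RBBBRRR · max L -1/4 · min R -7/32 -> -15/64
8 of 15 · RBBBRRRB · max L -15/64 · min R -7/32 -> -29/128
9 of 15 · RBBBRRRBB · max L -29/128 · min R -7/32 -> -57/256
10 of 15 · RBBBRRRBBR · max L -29/128 · min R -57/256 -> -115/512
11 of 15 · RBBBRRRBBRB · max L -115/512 · min R -57/256 -> -229/1024
12 of 15 · RBBBRRRBBRBB · max L -229/1024 · min R -57/256 -> -457/2048
13 of 15 · RBBBRRRBBRBBB · max L -457/2048 · min R -57/256 -> -913/4096
14 of 15 · RBBBRRRBBRBBBB · max L -913/4096 · min R -57/256 -> -1825/8192
15 of 15 · RBBBRRRBBRBBBBR · max L -913/4096 · min R -1825/8192 -> -3651/16384

-3651/16384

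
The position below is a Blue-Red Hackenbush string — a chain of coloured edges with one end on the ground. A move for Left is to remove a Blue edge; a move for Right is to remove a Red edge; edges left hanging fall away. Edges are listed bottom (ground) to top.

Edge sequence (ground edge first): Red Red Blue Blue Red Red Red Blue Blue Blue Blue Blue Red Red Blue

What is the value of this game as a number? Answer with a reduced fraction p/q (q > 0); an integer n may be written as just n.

1 of 15 · R · max L −∞ · min R 0 → -1
2 of 15 · RR · max L −∞ · min R -1 → -2
3 of 15 · RRB · max L -2 · min R -1 → -3/2
4 of 15 · RRBB · max L -3/2 · min R -1 → -5/4
5 of 15 · RRBBR · max L -3/2 · min R -5/4 → -11/8
6 of 15 · RRBBRR · max L -3/2 · min R -11/8 → -23/16
7 of 15 · RRBBRRR · max L -3/2 · min R -23/16 → -47/32
8 of 15 · RRBBRRRB · max L -47/32 · min R -23/16 → -93/64
9 of 15 · RRBBRRRBB · max L -93/64 · min R -23/16 → -185/128
10 of 15 · RRBBRRRBBB · max L -185/128 · min R -23/16 → -369/256
11 of 15 · RRBBRRRBBBB · max L -369/256 · min R -23/16 → -737/512
12 of 15 · RRBBRRRBBBBB · max L -737/512 · min R -23/16 → -1473/1024
13 of 15 · RRBBRRRBBBBBR · max L -737/512 · min R -1473/1024 → -2947/2048
14 of 15 · RRBBRRRBBBBBRR · max L -737/512 · min R -2947/2048 → -5895/4096
15 of 15 · RRBBRRRBBBBBRRB · max L -5895/4096 · min R -2947/2048 → -11789/8192

-11789/8192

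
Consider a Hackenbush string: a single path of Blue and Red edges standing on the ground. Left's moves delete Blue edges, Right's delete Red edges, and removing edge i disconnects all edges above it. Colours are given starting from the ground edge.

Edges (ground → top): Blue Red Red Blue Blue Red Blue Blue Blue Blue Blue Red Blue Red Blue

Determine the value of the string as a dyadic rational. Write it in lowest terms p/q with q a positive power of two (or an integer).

Prefix values for Blue Red Red Blue Blue Red Blue Blue Blue Blue Blue Red Blue Red Blue via {L|R} + simplicity:
G_1 [B]  L=[0]  R=[none]  -> 1
G_2 [BR]  L=[0]  R=[1]  -> 1/2
G_3 [BRR]  L=[0]  R=[1/2, 1]  -> 1/4
G_4 [BRRB]  L=[0, 1/4]  R=[1/2, 1]  -> 3/8
G_5 [BRRBB]  L=[0, 1/4, 3/8]  R=[1/2, 1]  -> 7/16
G_6 [BRRBBR]  L=[0, 1/4, 3/8]  R=[7/16, 1/2, 1]  -> 13/32
G_7 [BRRBBRB]  L=[0, 1/4, 3/8, 13/32]  R=[7/16, 1/2, 1]  -> 27/64
G_8 [BRRBBRBB]  L=[0, 1/4, 3/8, 13/32, 27/64]  R=[7/16, 1/2, 1]  -> 55/128
G_9 [BRRBBRBBB]  L=[0, 1/4, 3/8, 13/32, 27/64, 55/128]  R=[7/16, 1/2, 1]  -> 111/256
G_10 [BRRBBRBBBB]  L=[0, 1/4, 3/8, 13/32, 27/64, 55/128, 111/256]  R=[7/16, 1/2, 1]  -> 223/512
G_11 [BRRBBRBBBBB]  L=[0, 1/4, 3/8, 13/32, 27/64, 55/128, 111/256, 223/512]  R=[7/16, 1/2, 1]  -> 447/1024
G_12 [BRRBBRBBBBBR]  L=[0, 1/4, 3/8, 13/32, 27/64, 55/128, 111/256, 223/512]  R=[447/1024, 7/16, 1/2, 1]  -> 893/2048
G_13 [BRRBBRBBBBBRB]  L=[0, 1/4, 3/8, 13/32, 27/64, 55/128, 111/256, 223/512, 893/2048]  R=[447/1024, 7/16, 1/2, 1]  -> 1787/4096
G_14 [BRRBBRBBBBBRBR]  L=[0, 1/4, 3/8, 13/32, 27/64, 55/128, 111/256, 223/512, 893/2048]  R=[1787/4096, 447/1024, 7/16, 1/2, 1]  -> 3573/8192
G_15 [BRRBBRBBBBBRBRB]  L=[0, 1/4, 3/8, 13/32, 27/64, 55/128, 111/256, 223/512, 893/2048, 3573/8192]  R=[1787/4096, 447/1024, 7/16, 1/2, 1]  -> 7147/16384

7147/16384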